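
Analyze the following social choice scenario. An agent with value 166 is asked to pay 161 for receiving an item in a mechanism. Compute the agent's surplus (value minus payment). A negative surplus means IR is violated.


Step 1: Surplus = value - payment = 166 - 161 = 5
Step 2: IR is satisfied (surplus >= 0)

5


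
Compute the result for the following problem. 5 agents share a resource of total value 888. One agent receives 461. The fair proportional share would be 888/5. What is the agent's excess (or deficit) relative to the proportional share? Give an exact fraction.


Step 1: Proportional share = 888/5
Step 2: Agent's actual allocation = 461
Step 3: Excess = 461 - 888/5 = 1417/5

1417/5


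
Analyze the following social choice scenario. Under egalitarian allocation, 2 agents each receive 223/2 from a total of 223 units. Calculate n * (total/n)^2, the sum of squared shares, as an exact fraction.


Step 1: Each agent's share = 223/2
Step 2: Square of each share = (223/2)^2 = 49729/4
Step 3: Sum of squares = 2 * 49729/4 = 49729/2

49729/2


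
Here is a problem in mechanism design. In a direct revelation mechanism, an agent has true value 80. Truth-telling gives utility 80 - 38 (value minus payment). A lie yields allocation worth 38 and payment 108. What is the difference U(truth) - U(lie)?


Step 1: U(truth) = value - payment = 80 - 38 = 42
Step 2: U(lie) = allocation - payment = 38 - 108 = -70
Step 3: IC gap = 42 - (-70) = 112

112


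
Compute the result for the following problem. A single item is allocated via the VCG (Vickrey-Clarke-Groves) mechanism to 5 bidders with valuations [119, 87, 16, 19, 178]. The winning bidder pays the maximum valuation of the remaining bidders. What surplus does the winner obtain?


Step 1: The winner is the agent with the highest value: agent 4 with value 178
Step 2: Values of other agents: [119, 87, 16, 19]
Step 3: VCG payment = max of others' values = 119
Step 4: Surplus = 178 - 119 = 59

59


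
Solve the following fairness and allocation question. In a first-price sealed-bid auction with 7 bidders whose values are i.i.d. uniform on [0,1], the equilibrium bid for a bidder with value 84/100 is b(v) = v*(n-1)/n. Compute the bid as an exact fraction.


Step 1: The symmetric BNE bidding function is b(v) = v * (n-1) / n
Step 2: Substitute v = 21/25 and n = 7
Step 3: b = 21/25 * 6/7
Step 4: b = 18/25

18/25


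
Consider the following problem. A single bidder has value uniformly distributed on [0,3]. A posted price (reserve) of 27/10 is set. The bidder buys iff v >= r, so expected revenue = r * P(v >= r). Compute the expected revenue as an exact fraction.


Step 1: Posted price r = 27/10, value support [0,3]
Step 2: P(v >= r) = (3 - 27/10)/3 = 1/10
Step 3: Expected revenue = r * P(v >= r) = 27/10 * 1/10
Step 4: Revenue = 27/100

27/100


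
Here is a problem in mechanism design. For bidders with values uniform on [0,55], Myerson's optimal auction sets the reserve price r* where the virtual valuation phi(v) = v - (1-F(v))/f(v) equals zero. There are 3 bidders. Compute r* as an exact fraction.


Step 1: For U[0,55], F(v) = v/55 and f(v) = 1/55
Step 2: phi(v) = v - (1 - v/55)/(1/55) = v - (55 - v) = 2v - 55
Step 3: Set phi(r*) = 0: 2r* - 55 = 0
Step 4: r* = 55/2 (the number of bidders n = 3 does not enter)

55/2


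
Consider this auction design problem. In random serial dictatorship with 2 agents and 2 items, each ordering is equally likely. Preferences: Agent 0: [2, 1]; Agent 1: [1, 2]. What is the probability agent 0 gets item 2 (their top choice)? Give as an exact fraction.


Step 1: Agent 0 wants item 2
Step 2: There are 2 possible orderings of agents
Step 3: In 2 orderings, agent 0 gets item 2
Step 4: Probability = 2/2 = 1

1


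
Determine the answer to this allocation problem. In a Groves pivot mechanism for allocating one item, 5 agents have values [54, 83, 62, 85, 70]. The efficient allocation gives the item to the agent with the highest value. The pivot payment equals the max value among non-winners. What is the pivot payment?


Step 1: The efficient winner is agent 3 with value 85
Step 2: Other agents' values: [54, 83, 62, 70]
Step 3: Pivot payment = max(others) = 83
Step 4: The winner pays 83

83


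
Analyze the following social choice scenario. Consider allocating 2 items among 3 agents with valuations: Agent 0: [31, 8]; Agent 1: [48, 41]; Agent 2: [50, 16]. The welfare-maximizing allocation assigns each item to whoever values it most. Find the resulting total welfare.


Step 1: For each item, find the maximum value among all agents.
Step 2: Item 0 -> Agent 2 (value 50)
Step 3: Item 1 -> Agent 1 (value 41)
Step 4: Total welfare = 50 + 41 = 91

91


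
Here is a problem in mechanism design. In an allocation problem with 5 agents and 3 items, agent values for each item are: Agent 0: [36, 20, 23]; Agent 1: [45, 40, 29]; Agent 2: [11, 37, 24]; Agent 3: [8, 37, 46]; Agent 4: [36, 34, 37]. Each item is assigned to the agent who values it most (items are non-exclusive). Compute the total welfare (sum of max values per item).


Step 1: For each item, find the maximum value among all agents.
Step 2: Item 0 -> Agent 1 (value 45)
Step 3: Item 1 -> Agent 1 (value 40)
Step 4: Item 2 -> Agent 3 (value 46)
Step 5: Total welfare = 45 + 40 + 46 = 131

131


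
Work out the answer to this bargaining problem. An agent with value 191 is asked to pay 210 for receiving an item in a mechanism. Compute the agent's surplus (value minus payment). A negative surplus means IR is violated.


Step 1: Surplus = value - payment = 191 - 210 = -19
Step 2: IR is violated (surplus < 0)

-19


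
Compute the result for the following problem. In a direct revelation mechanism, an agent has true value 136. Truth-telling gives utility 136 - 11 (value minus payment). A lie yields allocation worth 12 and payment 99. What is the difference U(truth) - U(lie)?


Step 1: U(truth) = value - payment = 136 - 11 = 125
Step 2: U(lie) = allocation - payment = 12 - 99 = -87
Step 3: IC gap = 125 - (-87) = 212

212


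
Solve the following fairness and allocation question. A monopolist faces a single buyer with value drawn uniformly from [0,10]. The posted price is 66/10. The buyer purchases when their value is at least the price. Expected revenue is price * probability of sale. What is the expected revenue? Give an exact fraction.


Step 1: Posted price r = 33/5, value support [0,10]
Step 2: P(v >= r) = (10 - 33/5)/10 = 17/50
Step 3: Expected revenue = r * P(v >= r) = 33/5 * 17/50
Step 4: Revenue = 561/250

561/250


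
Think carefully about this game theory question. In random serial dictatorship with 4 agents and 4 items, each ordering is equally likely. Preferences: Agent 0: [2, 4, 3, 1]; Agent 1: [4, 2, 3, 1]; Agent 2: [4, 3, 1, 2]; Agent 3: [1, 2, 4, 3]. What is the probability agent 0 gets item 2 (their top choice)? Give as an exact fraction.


Step 1: Agent 0 wants item 2
Step 2: There are 24 possible orderings of agents
Step 3: In 20 orderings, agent 0 gets item 2
Step 4: Probability = 20/24 = 5/6

5/6


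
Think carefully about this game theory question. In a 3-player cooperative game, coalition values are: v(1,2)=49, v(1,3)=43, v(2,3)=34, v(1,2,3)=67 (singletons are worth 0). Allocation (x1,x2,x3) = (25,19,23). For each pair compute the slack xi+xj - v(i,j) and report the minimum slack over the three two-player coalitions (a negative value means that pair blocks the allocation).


Step 1: Slack for coalition (1,2): x1+x2 - v12 = 44 - 49 = -5
Step 2: Slack for coalition (1,3): x1+x3 - v13 = 48 - 43 = 5
Step 3: Slack for coalition (2,3): x2+x3 - v23 = 42 - 34 = 8
Step 4: Minimum slack = min(-5, 5, 8) = -5, attained by (1,2); coalition (1,2) can block (slack < 0), so the allocation is not in the core

-5


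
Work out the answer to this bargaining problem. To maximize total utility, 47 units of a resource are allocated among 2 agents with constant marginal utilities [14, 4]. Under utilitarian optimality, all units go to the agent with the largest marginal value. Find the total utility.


Step 1: The marginal utilities are [14, 4]
Step 2: The highest marginal utility is 14
Step 3: All 47 units go to that agent
Step 4: Total utility = 14 * 47 = 658

658


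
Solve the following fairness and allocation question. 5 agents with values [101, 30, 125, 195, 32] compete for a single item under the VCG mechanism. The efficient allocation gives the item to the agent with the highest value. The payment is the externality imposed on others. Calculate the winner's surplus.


Step 1: The winner is the agent with the highest value: agent 3 with value 195
Step 2: Values of other agents: [101, 30, 125, 32]
Step 3: VCG payment = max of others' values = 125
Step 4: Surplus = 195 - 125 = 70

70


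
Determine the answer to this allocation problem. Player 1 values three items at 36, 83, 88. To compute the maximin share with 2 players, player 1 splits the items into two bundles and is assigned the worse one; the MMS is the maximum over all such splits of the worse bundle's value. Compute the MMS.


Step 1: Item values = 36, 83, 88
Step 2: Enumerate all 2-bundle partitions and take the smaller bundle:
  Partition 1: {36} vs {83,88} -> bundles 36, 171; min = 36
  Partition 2: {83} vs {36,88} -> bundles 83, 124; min = 83
  Partition 3: {88} vs {36,83} -> bundles 88, 119; min = 88
Step 3: MMS = max(36, 83, 88) = 88

88


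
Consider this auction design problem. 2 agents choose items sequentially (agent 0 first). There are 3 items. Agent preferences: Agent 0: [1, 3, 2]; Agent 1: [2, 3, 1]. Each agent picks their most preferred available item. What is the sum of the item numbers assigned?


Step 1: Agent 0 picks item 1
Step 2: Agent 1 picks item 2
Step 3: Sum = 1 + 2 = 3

3


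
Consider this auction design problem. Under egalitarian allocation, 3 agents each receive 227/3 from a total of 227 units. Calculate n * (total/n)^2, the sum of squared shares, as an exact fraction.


Step 1: Each agent's share = 227/3
Step 2: Square of each share = (227/3)^2 = 51529/9
Step 3: Sum of squares = 3 * 51529/9 = 51529/3

51529/3


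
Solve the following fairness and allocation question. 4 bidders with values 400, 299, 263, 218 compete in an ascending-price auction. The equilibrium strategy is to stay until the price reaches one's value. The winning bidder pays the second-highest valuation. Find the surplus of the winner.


Step 1: Identify the highest value: 400
Step 2: Identify the second-highest value: 299
Step 3: The final price = second-highest value = 299
Step 4: Surplus = 400 - 299 = 101

101


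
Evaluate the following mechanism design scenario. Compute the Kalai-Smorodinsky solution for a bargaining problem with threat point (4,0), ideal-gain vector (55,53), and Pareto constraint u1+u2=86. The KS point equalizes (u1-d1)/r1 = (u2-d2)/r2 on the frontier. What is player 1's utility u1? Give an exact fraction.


Step 1: At the KS point, (u1-d1)/r1 = (u2-d2)/r2 = t and u1+u2 = 86
Step 2: u1 = d1 + r1*t and u2 = d2 + r2*t, so (d1 + r1*t) + (d2 + r2*t) = 86
Step 3: t = (86 - 4 - 0)/(55 + 53) = 82/108 = 41/54
Step 4: u1 = d1 + r1*t = 4 + 55 * 41/54 = 2471/54
Step 5: (Check: u2 = d2 + r2*t = 2173/54; u1+u2 = 2471/54 + 2173/54 = 86, on the frontier.)

2471/54


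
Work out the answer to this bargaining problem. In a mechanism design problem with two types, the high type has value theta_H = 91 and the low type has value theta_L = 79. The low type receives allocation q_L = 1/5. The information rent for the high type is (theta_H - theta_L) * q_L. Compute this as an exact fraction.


Step 1: theta_H - theta_L = 91 - 79 = 12
Step 2: Information rent = (theta_H - theta_L) * q_L
Step 3: = 12 * 1/5
Step 4: = 12/5

12/5


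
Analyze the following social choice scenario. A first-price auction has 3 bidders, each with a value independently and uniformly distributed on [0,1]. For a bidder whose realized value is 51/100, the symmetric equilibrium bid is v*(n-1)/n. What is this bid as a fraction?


Step 1: The symmetric BNE bidding function is b(v) = v * (n-1) / n
Step 2: Substitute v = 51/100 and n = 3
Step 3: b = 51/100 * 2/3
Step 4: b = 17/50

17/50


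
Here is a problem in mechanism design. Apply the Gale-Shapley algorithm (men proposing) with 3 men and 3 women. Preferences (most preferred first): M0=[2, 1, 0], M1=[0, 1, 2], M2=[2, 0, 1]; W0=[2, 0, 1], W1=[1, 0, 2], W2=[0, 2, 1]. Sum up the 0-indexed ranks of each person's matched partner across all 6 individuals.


Step 1: Run Gale-Shapley (men propose, women hold best offer):
  M0 proposes to W2; she accepts
  M1 proposes to W0; she accepts
  M2 proposes to W2; rejected
  M2 proposes to W0; she switches from M1
  M1 proposes to W1; she accepts
Step 2: Final matching: W0-M2, W1-M1, W2-M0
Step 3: 0-indexed ranks (man's rank of his match, then woman's): 1 + 0 + 1 + 0 + 0 + 0
Step 4: Total rank sum = 2

2


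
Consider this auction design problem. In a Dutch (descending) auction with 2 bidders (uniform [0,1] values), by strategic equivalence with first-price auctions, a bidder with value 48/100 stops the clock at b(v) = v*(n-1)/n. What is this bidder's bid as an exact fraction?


Step 1: Dutch auctions are strategically equivalent to first-price auctions
Step 2: The equilibrium bid is b(v) = v*(n-1)/n
Step 3: b = 12/25 * 1/2
Step 4: b = 6/25

6/25


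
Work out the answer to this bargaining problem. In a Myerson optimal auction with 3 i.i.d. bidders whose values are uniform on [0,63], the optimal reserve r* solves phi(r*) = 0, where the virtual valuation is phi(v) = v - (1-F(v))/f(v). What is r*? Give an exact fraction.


Step 1: For U[0,63], F(v) = v/63 and f(v) = 1/63
Step 2: phi(v) = v - (1 - v/63)/(1/63) = v - (63 - v) = 2v - 63
Step 3: Set phi(r*) = 0: 2r* - 63 = 0
Step 4: r* = 63/2 (the number of bidders n = 3 does not enter)

63/2


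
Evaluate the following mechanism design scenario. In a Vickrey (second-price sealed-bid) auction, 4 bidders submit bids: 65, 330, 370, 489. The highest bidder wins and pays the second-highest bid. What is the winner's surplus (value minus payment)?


Step 1: Sort bids in descending order: 489, 370, 330, 65
Step 2: The winning bid is the highest: 489
Step 3: The payment equals the second-highest bid: 370
Step 4: Surplus = winner's bid - payment = 489 - 370 = 119

119


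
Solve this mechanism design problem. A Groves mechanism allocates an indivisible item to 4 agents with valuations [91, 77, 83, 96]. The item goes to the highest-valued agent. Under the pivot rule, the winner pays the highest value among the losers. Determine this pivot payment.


Step 1: The efficient winner is agent 3 with value 96
Step 2: Other agents' values: [91, 77, 83]
Step 3: Pivot payment = max(others) = 91
Step 4: The winner pays 91

91


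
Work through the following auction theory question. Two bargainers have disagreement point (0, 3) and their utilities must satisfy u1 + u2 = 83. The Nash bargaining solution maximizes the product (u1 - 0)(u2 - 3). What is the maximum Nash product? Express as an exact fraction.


Step 1: The Nash solution splits surplus symmetrically above the disagreement point
Step 2: u1 = (total + d1 - d2)/2 = (83 + 0 - 3)/2 = 40
Step 3: u2 = (total - d1 + d2)/2 = (83 - 0 + 3)/2 = 43
Step 4: Nash product = (40 - 0) * (43 - 3)
Step 5: = 40 * 40 = 1600

1600


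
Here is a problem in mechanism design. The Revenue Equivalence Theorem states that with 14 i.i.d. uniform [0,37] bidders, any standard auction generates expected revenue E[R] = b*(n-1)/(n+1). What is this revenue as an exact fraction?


Step 1: By Revenue Equivalence, expected revenue = b*(n-1)/(n+1)
Step 2: Substituting n = 14, b = 37
Step 3: Revenue = 37*(14-1)/(14+1) = 37*13/15
Step 4: Revenue = 481/15

481/15


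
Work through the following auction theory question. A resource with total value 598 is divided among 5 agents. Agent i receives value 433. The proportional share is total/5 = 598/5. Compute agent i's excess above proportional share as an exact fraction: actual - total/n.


Step 1: Proportional share = 598/5
Step 2: Agent's actual allocation = 433
Step 3: Excess = 433 - 598/5 = 1567/5

1567/5


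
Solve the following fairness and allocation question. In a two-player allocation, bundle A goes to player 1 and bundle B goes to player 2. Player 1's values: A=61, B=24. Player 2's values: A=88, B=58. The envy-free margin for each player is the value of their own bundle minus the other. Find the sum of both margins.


Step 1: Player 1's margin = v1(A) - v1(B) = 61 - 24 = 37
Step 2: Player 2's margin = v2(B) - v2(A) = 58 - 88 = -30
Step 3: Total margin = 37 + -30 = 7

7


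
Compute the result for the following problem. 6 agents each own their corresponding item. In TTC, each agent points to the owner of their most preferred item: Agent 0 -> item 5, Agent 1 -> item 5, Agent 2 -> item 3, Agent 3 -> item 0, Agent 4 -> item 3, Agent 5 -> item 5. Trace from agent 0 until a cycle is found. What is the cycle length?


Step 1: Trace the pointer graph from agent 0: 0 -> 5 -> 5
Step 2: A cycle is detected when we revisit agent 5
Step 3: The cycle is: 5 -> 5
Step 4: Cycle length = 1

1


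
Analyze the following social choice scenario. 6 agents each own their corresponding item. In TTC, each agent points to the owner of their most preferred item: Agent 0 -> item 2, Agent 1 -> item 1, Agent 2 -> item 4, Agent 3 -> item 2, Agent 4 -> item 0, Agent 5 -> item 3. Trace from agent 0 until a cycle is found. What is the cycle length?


Step 1: Trace the pointer graph from agent 0: 0 -> 2 -> 4 -> 0
Step 2: A cycle is detected when we revisit agent 0
Step 3: The cycle is: 0 -> 2 -> 4 -> 0
Step 4: Cycle length = 3

3


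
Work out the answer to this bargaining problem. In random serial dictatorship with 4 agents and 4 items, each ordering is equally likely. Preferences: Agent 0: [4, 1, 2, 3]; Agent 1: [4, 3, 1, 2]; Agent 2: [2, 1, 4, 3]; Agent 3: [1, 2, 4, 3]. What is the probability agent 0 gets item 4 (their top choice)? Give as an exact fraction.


Step 1: Agent 0 wants item 4
Step 2: There are 24 possible orderings of agents
Step 3: In 12 orderings, agent 0 gets item 4
Step 4: Probability = 12/24 = 1/2

1/2


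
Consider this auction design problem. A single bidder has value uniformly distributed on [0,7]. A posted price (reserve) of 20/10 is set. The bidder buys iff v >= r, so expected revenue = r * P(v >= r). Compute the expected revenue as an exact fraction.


Step 1: Posted price r = 2, value support [0,7]
Step 2: P(v >= r) = (7 - 2)/7 = 5/7
Step 3: Expected revenue = r * P(v >= r) = 2 * 5/7
Step 4: Revenue = 10/7

10/7


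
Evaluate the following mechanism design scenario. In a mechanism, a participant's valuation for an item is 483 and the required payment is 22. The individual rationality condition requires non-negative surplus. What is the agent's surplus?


Step 1: Surplus = value - payment = 483 - 22 = 461
Step 2: IR is satisfied (surplus >= 0)

461


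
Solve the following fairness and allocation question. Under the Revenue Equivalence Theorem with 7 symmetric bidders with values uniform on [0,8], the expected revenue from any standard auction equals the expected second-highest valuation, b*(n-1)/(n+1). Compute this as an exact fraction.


Step 1: By Revenue Equivalence, expected revenue = b*(n-1)/(n+1)
Step 2: Substituting n = 7, b = 8
Step 3: Revenue = 8*(7-1)/(7+1) = 8*6/8
Step 4: Revenue = 48/8 = 6

6


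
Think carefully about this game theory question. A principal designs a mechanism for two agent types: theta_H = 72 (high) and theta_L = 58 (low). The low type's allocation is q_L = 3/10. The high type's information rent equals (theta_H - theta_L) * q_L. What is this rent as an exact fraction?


Step 1: theta_H - theta_L = 72 - 58 = 14
Step 2: Information rent = (theta_H - theta_L) * q_L
Step 3: = 14 * 3/10
Step 4: = 21/5

21/5


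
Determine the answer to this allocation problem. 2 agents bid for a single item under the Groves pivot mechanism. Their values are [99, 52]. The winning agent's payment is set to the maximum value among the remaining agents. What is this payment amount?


Step 1: The efficient winner is agent 0 with value 99
Step 2: Other agents' values: [52]
Step 3: Pivot payment = max(others) = 52
Step 4: The winner pays 52

52


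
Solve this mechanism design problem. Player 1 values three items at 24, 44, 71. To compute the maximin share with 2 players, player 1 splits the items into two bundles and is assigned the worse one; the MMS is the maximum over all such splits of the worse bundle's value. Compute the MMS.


Step 1: Item values = 24, 44, 71
Step 2: Enumerate all 2-bundle partitions and take the smaller bundle:
  Partition 1: {24} vs {44,71} -> bundles 24, 115; min = 24
  Partition 2: {44} vs {24,71} -> bundles 44, 95; min = 44
  Partition 3: {71} vs {24,44} -> bundles 71, 68; min = 68
Step 3: MMS = max(24, 44, 68) = 68

68


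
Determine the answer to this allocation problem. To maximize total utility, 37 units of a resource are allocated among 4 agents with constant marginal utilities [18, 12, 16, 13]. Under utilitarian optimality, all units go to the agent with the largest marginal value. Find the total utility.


Step 1: The marginal utilities are [18, 12, 16, 13]
Step 2: The highest marginal utility is 18
Step 3: All 37 units go to that agent
Step 4: Total utility = 18 * 37 = 666

666


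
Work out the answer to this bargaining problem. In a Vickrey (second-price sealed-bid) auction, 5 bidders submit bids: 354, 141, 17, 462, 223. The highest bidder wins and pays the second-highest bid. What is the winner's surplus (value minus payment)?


Step 1: Sort bids in descending order: 462, 354, 223, 141, 17
Step 2: The winning bid is the highest: 462
Step 3: The payment equals the second-highest bid: 354
Step 4: Surplus = winner's bid - payment = 462 - 354 = 108

108


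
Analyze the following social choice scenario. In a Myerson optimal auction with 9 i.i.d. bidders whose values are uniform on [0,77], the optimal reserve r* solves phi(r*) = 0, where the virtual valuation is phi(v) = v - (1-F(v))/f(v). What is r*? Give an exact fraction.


Step 1: For U[0,77], F(v) = v/77 and f(v) = 1/77
Step 2: phi(v) = v - (1 - v/77)/(1/77) = v - (77 - v) = 2v - 77
Step 3: Set phi(r*) = 0: 2r* - 77 = 0
Step 4: r* = 77/2 (the number of bidders n = 9 does not enter)

77/2


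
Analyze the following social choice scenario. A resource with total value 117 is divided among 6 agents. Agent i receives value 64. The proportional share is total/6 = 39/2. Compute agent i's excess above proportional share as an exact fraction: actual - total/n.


Step 1: Proportional share = 117/6 = 39/2
Step 2: Agent's actual allocation = 64
Step 3: Excess = 64 - 39/2 = 89/2

89/2


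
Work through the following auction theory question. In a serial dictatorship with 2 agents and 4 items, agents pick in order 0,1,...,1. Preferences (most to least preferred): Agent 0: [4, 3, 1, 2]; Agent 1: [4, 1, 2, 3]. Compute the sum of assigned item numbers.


Step 1: Agent 0 picks item 4
Step 2: Agent 1 picks item 1
Step 3: Sum = 4 + 1 = 5

5


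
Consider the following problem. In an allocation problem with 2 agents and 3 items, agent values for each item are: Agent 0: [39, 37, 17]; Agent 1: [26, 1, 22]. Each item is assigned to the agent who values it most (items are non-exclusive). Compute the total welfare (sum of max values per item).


Step 1: For each item, find the maximum value among all agents.
Step 2: Item 0 -> Agent 0 (value 39)
Step 3: Item 1 -> Agent 0 (value 37)
Step 4: Item 2 -> Agent 1 (value 22)
Step 5: Total welfare = 39 + 37 + 22 = 98

98


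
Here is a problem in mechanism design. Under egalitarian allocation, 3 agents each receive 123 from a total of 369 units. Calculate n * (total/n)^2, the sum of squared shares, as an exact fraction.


Step 1: Each agent's share = 369/3 = 123
Step 2: Square of each share = (123)^2 = 15129
Step 3: Sum of squares = 3 * 15129 = 45387

45387


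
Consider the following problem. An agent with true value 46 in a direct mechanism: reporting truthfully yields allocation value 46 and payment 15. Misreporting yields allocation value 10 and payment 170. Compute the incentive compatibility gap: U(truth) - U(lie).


Step 1: U(truth) = value - payment = 46 - 15 = 31
Step 2: U(lie) = allocation - payment = 10 - 170 = -160
Step 3: IC gap = 31 - (-160) = 191

191


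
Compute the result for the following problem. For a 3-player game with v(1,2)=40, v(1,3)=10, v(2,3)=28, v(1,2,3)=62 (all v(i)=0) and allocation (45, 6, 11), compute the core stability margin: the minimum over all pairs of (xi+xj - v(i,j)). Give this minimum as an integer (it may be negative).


Step 1: Slack for coalition (1,2): x1+x2 - v12 = 51 - 40 = 11
Step 2: Slack for coalition (1,3): x1+x3 - v13 = 56 - 10 = 46
Step 3: Slack for coalition (2,3): x2+x3 - v23 = 17 - 28 = -11
Step 4: Minimum slack = min(11, 46, -11) = -11, attained by (2,3); coalition (2,3) can block (slack < 0), so the allocation is not in the core

-11


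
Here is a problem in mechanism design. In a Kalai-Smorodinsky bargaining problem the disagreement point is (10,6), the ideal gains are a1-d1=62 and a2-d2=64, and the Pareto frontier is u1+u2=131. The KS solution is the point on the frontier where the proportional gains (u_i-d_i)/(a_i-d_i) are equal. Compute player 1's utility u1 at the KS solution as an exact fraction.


Step 1: At the KS point, (u1-d1)/r1 = (u2-d2)/r2 = t and u1+u2 = 131
Step 2: u1 = d1 + r1*t and u2 = d2 + r2*t, so (d1 + r1*t) + (d2 + r2*t) = 131
Step 3: t = (131 - 10 - 6)/(62 + 64) = 115/126
Step 4: u1 = d1 + r1*t = 10 + 62 * 115/126 = 4195/63
Step 5: (Check: u2 = d2 + r2*t = 4058/63; u1+u2 = 4195/63 + 4058/63 = 131, on the frontier.)

4195/63


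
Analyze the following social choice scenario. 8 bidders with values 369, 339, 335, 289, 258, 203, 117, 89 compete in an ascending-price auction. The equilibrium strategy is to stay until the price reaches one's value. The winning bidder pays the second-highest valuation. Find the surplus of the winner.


Step 1: Identify the highest value: 369
Step 2: Identify the second-highest value: 339
Step 3: The final price = second-highest value = 339
Step 4: Surplus = 369 - 339 = 30

30


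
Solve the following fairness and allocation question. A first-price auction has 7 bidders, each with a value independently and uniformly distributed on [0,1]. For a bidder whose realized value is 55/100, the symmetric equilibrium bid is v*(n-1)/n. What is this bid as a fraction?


Step 1: The symmetric BNE bidding function is b(v) = v * (n-1) / n
Step 2: Substitute v = 11/20 and n = 7
Step 3: b = 11/20 * 6/7
Step 4: b = 33/70

33/70


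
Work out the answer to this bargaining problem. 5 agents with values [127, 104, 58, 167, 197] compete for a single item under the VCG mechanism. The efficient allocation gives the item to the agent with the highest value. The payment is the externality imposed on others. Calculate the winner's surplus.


Step 1: The winner is the agent with the highest value: agent 4 with value 197
Step 2: Values of other agents: [127, 104, 58, 167]
Step 3: VCG payment = max of others' values = 167
Step 4: Surplus = 197 - 167 = 30

30


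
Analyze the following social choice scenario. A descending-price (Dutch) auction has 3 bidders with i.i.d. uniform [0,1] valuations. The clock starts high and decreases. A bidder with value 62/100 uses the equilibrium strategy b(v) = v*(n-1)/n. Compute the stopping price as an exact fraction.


Step 1: Dutch auctions are strategically equivalent to first-price auctions
Step 2: The equilibrium bid is b(v) = v*(n-1)/n
Step 3: b = 31/50 * 2/3
Step 4: b = 31/75

31/75


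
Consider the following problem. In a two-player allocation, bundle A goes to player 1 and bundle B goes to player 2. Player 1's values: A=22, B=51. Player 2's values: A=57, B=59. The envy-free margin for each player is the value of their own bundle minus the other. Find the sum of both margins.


Step 1: Player 1's margin = v1(A) - v1(B) = 22 - 51 = -29
Step 2: Player 2's margin = v2(B) - v2(A) = 59 - 57 = 2
Step 3: Total margin = -29 + 2 = -27

-27


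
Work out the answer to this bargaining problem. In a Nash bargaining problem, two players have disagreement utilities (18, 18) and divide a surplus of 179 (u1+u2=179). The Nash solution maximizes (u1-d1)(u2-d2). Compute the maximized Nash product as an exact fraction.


Step 1: The Nash solution splits surplus symmetrically above the disagreement point
Step 2: u1 = (total + d1 - d2)/2 = (179 + 18 - 18)/2 = 179/2
Step 3: u2 = (total - d1 + d2)/2 = (179 - 18 + 18)/2 = 179/2
Step 4: Nash product = (179/2 - 18) * (179/2 - 18)
Step 5: = 143/2 * 143/2 = 20449/4

20449/4


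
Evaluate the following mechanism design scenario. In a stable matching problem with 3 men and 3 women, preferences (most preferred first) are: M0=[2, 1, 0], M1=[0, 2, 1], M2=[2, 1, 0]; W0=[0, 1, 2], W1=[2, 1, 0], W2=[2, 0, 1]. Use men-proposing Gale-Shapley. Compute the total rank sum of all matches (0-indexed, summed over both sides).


Step 1: Run Gale-Shapley (men propose, women hold best offer):
  M0 proposes to W2; she accepts
  M1 proposes to W0; she accepts
  M2 proposes to W2; she switches from M0
  M0 proposes to W1; she accepts
Step 2: Final matching: W0-M1, W1-M0, W2-M2
Step 3: 0-indexed ranks (man's rank of his match, then woman's): 0 + 1 + 1 + 2 + 0 + 0
Step 4: Total rank sum = 4

4


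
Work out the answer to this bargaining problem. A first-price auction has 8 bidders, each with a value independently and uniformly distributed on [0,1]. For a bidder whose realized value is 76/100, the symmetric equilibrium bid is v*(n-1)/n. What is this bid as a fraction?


Step 1: The symmetric BNE bidding function is b(v) = v * (n-1) / n
Step 2: Substitute v = 19/25 and n = 8
Step 3: b = 19/25 * 7/8
Step 4: b = 133/200

133/200


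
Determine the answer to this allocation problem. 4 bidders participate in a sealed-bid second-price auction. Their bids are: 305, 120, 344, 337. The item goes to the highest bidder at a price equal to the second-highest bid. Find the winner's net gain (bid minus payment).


Step 1: Sort bids in descending order: 344, 337, 305, 120
Step 2: The winning bid is the highest: 344
Step 3: The payment equals the second-highest bid: 337
Step 4: Surplus = winner's bid - payment = 344 - 337 = 7

7


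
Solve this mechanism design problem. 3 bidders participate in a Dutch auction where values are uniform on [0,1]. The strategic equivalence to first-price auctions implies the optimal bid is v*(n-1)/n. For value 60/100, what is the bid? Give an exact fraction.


Step 1: Dutch auctions are strategically equivalent to first-price auctions
Step 2: The equilibrium bid is b(v) = v*(n-1)/n
Step 3: b = 3/5 * 2/3
Step 4: b = 2/5

2/5


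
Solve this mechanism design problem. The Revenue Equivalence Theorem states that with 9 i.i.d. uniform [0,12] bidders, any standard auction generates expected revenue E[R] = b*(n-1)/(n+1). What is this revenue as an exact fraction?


Step 1: By Revenue Equivalence, expected revenue = b*(n-1)/(n+1)
Step 2: Substituting n = 9, b = 12
Step 3: Revenue = 12*(9-1)/(9+1) = 12*8/10
Step 4: Revenue = 96/10 = 48/5

48/5


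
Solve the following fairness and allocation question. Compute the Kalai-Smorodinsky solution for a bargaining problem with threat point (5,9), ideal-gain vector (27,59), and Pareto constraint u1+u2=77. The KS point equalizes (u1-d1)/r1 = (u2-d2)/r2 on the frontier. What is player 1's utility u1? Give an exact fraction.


Step 1: At the KS point, (u1-d1)/r1 = (u2-d2)/r2 = t and u1+u2 = 77
Step 2: u1 = d1 + r1*t and u2 = d2 + r2*t, so (d1 + r1*t) + (d2 + r2*t) = 77
Step 3: t = (77 - 5 - 9)/(27 + 59) = 63/86
Step 4: u1 = d1 + r1*t = 5 + 27 * 63/86 = 2131/86
Step 5: (Check: u2 = d2 + r2*t = 4491/86; u1+u2 = 2131/86 + 4491/86 = 77, on the frontier.)

2131/86


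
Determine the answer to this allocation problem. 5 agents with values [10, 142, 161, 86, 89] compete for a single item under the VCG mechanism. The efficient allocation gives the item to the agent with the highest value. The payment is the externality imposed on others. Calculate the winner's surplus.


Step 1: The winner is the agent with the highest value: agent 2 with value 161
Step 2: Values of other agents: [10, 142, 86, 89]
Step 3: VCG payment = max of others' values = 142
Step 4: Surplus = 161 - 142 = 19

19


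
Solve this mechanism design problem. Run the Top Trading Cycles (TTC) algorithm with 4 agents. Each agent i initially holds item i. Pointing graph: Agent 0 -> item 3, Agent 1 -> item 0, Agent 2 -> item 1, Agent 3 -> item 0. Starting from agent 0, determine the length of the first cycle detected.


Step 1: Trace the pointer graph from agent 0: 0 -> 3 -> 0
Step 2: A cycle is detected when we revisit agent 0
Step 3: The cycle is: 0 -> 3 -> 0
Step 4: Cycle length = 2

2


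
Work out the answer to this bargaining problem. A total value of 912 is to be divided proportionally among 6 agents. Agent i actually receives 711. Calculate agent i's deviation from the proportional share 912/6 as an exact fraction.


Step 1: Proportional share = 912/6 = 152
Step 2: Agent's actual allocation = 711
Step 3: Excess = 711 - 152 = 559

559


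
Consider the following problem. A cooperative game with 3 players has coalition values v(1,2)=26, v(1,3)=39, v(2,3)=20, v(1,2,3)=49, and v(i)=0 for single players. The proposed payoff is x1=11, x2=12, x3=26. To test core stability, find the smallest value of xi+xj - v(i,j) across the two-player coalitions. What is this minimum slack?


Step 1: Slack for coalition (1,2): x1+x2 - v12 = 23 - 26 = -3
Step 2: Slack for coalition (1,3): x1+x3 - v13 = 37 - 39 = -2
Step 3: Slack for coalition (2,3): x2+x3 - v23 = 38 - 20 = 18
Step 4: Minimum slack = min(-3, -2, 18) = -3, attained by (1,2); coalition (1,2) can block (slack < 0), so the allocation is not in the core

-3


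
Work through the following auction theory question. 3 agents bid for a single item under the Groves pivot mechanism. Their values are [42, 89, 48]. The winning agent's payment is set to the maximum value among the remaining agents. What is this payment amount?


Step 1: The efficient winner is agent 1 with value 89
Step 2: Other agents' values: [42, 48]
Step 3: Pivot payment = max(others) = 48
Step 4: The winner pays 48

48


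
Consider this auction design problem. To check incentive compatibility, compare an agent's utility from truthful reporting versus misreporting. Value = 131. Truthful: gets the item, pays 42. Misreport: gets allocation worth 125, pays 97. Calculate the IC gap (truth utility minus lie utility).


Step 1: U(truth) = value - payment = 131 - 42 = 89
Step 2: U(lie) = allocation - payment = 125 - 97 = 28
Step 3: IC gap = 89 - 28 = 61

61


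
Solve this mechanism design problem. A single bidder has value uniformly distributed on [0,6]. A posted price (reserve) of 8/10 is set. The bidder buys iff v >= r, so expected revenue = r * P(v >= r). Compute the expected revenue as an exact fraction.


Step 1: Posted price r = 4/5, value support [0,6]
Step 2: P(v >= r) = (6 - 4/5)/6 = 13/15
Step 3: Expected revenue = r * P(v >= r) = 4/5 * 13/15
Step 4: Revenue = 52/75

52/75


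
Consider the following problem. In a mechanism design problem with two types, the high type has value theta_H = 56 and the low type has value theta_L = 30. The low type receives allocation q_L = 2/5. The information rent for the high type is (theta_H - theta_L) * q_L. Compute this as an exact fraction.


Step 1: theta_H - theta_L = 56 - 30 = 26
Step 2: Information rent = (theta_H - theta_L) * q_L
Step 3: = 26 * 2/5
Step 4: = 52/5

52/5


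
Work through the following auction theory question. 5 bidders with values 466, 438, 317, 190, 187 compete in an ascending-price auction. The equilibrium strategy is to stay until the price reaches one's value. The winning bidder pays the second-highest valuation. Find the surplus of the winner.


Step 1: Identify the highest value: 466
Step 2: Identify the second-highest value: 438
Step 3: The final price = second-highest value = 438
Step 4: Surplus = 466 - 438 = 28

28


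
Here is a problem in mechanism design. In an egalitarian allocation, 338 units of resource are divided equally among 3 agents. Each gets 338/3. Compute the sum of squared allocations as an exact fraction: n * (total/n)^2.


Step 1: Each agent's share = 338/3
Step 2: Square of each share = (338/3)^2 = 114244/9
Step 3: Sum of squares = 3 * 114244/9 = 114244/3

114244/3


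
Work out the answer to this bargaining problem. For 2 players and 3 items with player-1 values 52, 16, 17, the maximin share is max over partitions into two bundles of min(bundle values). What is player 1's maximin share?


Step 1: Item values = 52, 16, 17
Step 2: Enumerate all 2-bundle partitions and take the smaller bundle:
  Partition 1: {52} vs {16,17} -> bundles 52, 33; min = 33
  Partition 2: {16} vs {52,17} -> bundles 16, 69; min = 16
  Partition 3: {17} vs {52,16} -> bundles 17, 68; min = 17
Step 3: MMS = max(33, 16, 17) = 33

33


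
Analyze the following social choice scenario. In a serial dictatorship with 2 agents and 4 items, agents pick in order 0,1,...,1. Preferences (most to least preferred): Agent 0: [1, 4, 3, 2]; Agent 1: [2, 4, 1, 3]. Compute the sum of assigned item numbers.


Step 1: Agent 0 picks item 1
Step 2: Agent 1 picks item 2
Step 3: Sum = 1 + 2 = 3

3


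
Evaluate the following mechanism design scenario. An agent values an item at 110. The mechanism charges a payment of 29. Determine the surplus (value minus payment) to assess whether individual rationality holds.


Step 1: Surplus = value - payment = 110 - 29 = 81
Step 2: IR is satisfied (surplus >= 0)

81


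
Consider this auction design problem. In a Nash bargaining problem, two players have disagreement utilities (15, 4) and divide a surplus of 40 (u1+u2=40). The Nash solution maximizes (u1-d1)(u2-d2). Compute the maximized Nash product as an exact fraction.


Step 1: The Nash solution splits surplus symmetrically above the disagreement point
Step 2: u1 = (total + d1 - d2)/2 = (40 + 15 - 4)/2 = 51/2
Step 3: u2 = (total - d1 + d2)/2 = (40 - 15 + 4)/2 = 29/2
Step 4: Nash product = (51/2 - 15) * (29/2 - 4)
Step 5: = 21/2 * 21/2 = 441/4

441/4


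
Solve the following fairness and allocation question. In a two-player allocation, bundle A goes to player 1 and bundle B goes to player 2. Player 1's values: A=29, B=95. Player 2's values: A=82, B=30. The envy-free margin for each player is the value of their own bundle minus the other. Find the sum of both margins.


Step 1: Player 1's margin = v1(A) - v1(B) = 29 - 95 = -66
Step 2: Player 2's margin = v2(B) - v2(A) = 30 - 82 = -52
Step 3: Total margin = -66 + -52 = -118

-118


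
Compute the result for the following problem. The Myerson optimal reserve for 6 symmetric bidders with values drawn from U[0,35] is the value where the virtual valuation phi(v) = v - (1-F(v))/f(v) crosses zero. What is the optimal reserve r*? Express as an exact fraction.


Step 1: For U[0,35], F(v) = v/35 and f(v) = 1/35
Step 2: phi(v) = v - (1 - v/35)/(1/35) = v - (35 - v) = 2v - 35
Step 3: Set phi(r*) = 0: 2r* - 35 = 0
Step 4: r* = 35/2 (the number of bidders n = 6 does not enter)

35/2


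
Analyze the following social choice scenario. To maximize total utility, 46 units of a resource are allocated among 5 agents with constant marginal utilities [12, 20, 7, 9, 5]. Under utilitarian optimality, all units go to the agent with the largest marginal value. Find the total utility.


Step 1: The marginal utilities are [12, 20, 7, 9, 5]
Step 2: The highest marginal utility is 20
Step 3: All 46 units go to that agent
Step 4: Total utility = 20 * 46 = 920

920


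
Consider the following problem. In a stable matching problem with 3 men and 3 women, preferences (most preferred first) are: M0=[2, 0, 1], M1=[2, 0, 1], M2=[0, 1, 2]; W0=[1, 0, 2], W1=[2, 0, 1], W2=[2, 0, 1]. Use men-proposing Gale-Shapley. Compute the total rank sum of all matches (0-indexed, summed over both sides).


Step 1: Run Gale-Shapley (men propose, women hold best offer):
  M0 proposes to W2; she accepts
  M1 proposes to W2; rejected
  M1 proposes to W0; she accepts
  M2 proposes to W0; rejected
  M2 proposes to W1; she accepts
Step 2: Final matching: W0-M1, W1-M2, W2-M0
Step 3: 0-indexed ranks (man's rank of his match, then woman's): 1 + 0 + 1 + 0 + 0 + 1
Step 4: Total rank sum = 3

3
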